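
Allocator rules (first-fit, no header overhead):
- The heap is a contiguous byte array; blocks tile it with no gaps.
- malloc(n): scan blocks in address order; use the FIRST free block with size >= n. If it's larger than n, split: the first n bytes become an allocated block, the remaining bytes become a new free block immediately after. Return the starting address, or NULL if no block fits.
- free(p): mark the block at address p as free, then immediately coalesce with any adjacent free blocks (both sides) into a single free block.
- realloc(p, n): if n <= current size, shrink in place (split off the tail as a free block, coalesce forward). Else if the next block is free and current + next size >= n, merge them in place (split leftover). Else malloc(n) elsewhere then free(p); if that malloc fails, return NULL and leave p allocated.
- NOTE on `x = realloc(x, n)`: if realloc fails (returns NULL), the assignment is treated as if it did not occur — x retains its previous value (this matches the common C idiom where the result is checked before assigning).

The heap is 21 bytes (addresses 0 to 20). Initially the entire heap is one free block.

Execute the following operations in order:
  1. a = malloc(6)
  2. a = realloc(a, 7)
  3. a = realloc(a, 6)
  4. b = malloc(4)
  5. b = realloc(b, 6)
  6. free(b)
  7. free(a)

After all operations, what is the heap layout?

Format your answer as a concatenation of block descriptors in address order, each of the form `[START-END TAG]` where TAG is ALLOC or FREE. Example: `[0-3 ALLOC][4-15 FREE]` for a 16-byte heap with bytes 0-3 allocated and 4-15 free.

Answer: [0-20 FREE]

Derivation:
Op 1: a = malloc(6) -> a = 0; heap: [0-5 ALLOC][6-20 FREE]
Op 2: a = realloc(a, 7) -> a = 0; heap: [0-6 ALLOC][7-20 FREE]
Op 3: a = realloc(a, 6) -> a = 0; heap: [0-5 ALLOC][6-20 FREE]
Op 4: b = malloc(4) -> b = 6; heap: [0-5 ALLOC][6-9 ALLOC][10-20 FREE]
Op 5: b = realloc(b, 6) -> b = 6; heap: [0-5 ALLOC][6-11 ALLOC][12-20 FREE]
Op 6: free(b) -> (freed b); heap: [0-5 ALLOC][6-20 FREE]
Op 7: free(a) -> (freed a); heap: [0-20 FREE]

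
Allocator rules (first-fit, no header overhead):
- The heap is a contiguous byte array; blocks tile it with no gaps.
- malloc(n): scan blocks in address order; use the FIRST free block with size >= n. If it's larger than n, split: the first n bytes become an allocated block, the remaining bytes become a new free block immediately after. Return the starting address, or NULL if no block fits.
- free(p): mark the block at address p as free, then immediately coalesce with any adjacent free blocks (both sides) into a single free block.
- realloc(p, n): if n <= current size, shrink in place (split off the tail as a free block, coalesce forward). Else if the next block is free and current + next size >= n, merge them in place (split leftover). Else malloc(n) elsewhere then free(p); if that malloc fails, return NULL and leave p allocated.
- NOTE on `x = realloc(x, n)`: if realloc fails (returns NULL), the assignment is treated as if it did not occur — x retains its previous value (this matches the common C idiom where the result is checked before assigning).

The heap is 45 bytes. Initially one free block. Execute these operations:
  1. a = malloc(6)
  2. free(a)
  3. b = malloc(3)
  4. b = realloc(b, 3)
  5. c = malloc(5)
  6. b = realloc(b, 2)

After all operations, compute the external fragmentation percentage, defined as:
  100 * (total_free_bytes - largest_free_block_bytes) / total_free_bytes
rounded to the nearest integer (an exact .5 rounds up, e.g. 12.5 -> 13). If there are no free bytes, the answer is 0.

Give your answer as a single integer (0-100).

Op 1: a = malloc(6) -> a = 0; heap: [0-5 ALLOC][6-44 FREE]
Op 2: free(a) -> (freed a); heap: [0-44 FREE]
Op 3: b = malloc(3) -> b = 0; heap: [0-2 ALLOC][3-44 FREE]
Op 4: b = realloc(b, 3) -> b = 0; heap: [0-2 ALLOC][3-44 FREE]
Op 5: c = malloc(5) -> c = 3; heap: [0-2 ALLOC][3-7 ALLOC][8-44 FREE]
Op 6: b = realloc(b, 2) -> b = 0; heap: [0-1 ALLOC][2-2 FREE][3-7 ALLOC][8-44 FREE]
Free blocks: [1 37] total_free=38 largest=37 -> 100*(38-37)/38 = 100/38 ≈ 2.632 -> rounds to 3

Answer: 3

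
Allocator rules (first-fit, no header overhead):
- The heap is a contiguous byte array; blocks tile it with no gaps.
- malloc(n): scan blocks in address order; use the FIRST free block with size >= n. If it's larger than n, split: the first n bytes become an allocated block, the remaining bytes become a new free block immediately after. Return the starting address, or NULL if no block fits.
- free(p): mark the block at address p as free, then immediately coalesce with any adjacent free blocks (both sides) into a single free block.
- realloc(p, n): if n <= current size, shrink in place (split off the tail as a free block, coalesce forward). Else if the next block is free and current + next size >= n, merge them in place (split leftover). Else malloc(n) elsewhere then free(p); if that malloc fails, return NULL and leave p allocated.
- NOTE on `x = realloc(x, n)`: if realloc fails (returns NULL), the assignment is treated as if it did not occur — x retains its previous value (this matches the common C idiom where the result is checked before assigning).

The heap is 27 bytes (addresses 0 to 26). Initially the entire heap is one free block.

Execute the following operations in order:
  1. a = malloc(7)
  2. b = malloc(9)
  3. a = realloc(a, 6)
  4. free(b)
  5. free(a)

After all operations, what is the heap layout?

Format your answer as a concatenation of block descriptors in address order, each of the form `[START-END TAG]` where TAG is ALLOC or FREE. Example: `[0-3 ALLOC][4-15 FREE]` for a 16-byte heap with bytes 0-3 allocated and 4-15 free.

Op 1: a = malloc(7) -> a = 0; heap: [0-6 ALLOC][7-26 FREE]
Op 2: b = malloc(9) -> b = 7; heap: [0-6 ALLOC][7-15 ALLOC][16-26 FREE]
Op 3: a = realloc(a, 6) -> a = 0; heap: [0-5 ALLOC][6-6 FREE][7-15 ALLOC][16-26 FREE]
Op 4: free(b) -> (freed b); heap: [0-5 ALLOC][6-26 FREE]
Op 5: free(a) -> (freed a); heap: [0-26 FREE]

Answer: [0-26 FREE]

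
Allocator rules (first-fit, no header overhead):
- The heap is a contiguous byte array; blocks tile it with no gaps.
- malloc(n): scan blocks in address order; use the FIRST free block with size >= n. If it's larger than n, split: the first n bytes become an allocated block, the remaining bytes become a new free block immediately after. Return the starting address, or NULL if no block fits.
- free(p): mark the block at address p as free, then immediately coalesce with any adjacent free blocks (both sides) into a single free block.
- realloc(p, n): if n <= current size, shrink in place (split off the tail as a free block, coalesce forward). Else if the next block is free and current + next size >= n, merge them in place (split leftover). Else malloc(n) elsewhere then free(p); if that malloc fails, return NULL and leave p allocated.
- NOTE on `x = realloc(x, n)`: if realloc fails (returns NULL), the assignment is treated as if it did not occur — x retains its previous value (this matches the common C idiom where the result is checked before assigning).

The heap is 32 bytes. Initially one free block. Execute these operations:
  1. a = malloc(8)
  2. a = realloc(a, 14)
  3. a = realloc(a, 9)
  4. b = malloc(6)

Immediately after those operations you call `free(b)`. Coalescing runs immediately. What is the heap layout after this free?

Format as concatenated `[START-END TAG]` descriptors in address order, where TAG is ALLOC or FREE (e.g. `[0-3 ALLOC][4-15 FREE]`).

Answer: [0-8 ALLOC][9-31 FREE]

Derivation:
Op 1: a = malloc(8) -> a = 0; heap: [0-7 ALLOC][8-31 FREE]
Op 2: a = realloc(a, 14) -> a = 0; heap: [0-13 ALLOC][14-31 FREE]
Op 3: a = realloc(a, 9) -> a = 0; heap: [0-8 ALLOC][9-31 FREE]
Op 4: b = malloc(6) -> b = 9; heap: [0-8 ALLOC][9-14 ALLOC][15-31 FREE]
free(b): b = 9 -> block [9-14 ALLOC]; mark free, coalesce with adjacent free neighbors -> [0-8 ALLOC][9-31 FREE]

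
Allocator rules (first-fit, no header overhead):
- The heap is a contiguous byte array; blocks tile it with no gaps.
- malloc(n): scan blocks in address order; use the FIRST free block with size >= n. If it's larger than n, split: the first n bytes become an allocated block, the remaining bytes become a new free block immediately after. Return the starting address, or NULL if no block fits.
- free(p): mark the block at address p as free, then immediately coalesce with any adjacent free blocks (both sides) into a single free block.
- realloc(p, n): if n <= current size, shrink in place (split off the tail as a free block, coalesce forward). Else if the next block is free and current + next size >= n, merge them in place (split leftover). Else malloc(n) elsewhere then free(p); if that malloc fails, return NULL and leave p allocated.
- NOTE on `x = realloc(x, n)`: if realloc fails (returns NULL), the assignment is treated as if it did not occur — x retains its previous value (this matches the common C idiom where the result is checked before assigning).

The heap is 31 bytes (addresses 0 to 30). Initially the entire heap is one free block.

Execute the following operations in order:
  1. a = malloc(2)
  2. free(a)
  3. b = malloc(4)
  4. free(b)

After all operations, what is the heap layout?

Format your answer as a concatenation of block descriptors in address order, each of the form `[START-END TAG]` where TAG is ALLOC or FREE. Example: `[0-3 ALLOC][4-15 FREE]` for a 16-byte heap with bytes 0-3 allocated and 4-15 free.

Op 1: a = malloc(2) -> a = 0; heap: [0-1 ALLOC][2-30 FREE]
Op 2: free(a) -> (freed a); heap: [0-30 FREE]
Op 3: b = malloc(4) -> b = 0; heap: [0-3 ALLOC][4-30 FREE]
Op 4: free(b) -> (freed b); heap: [0-30 FREE]

Answer: [0-30 FREE]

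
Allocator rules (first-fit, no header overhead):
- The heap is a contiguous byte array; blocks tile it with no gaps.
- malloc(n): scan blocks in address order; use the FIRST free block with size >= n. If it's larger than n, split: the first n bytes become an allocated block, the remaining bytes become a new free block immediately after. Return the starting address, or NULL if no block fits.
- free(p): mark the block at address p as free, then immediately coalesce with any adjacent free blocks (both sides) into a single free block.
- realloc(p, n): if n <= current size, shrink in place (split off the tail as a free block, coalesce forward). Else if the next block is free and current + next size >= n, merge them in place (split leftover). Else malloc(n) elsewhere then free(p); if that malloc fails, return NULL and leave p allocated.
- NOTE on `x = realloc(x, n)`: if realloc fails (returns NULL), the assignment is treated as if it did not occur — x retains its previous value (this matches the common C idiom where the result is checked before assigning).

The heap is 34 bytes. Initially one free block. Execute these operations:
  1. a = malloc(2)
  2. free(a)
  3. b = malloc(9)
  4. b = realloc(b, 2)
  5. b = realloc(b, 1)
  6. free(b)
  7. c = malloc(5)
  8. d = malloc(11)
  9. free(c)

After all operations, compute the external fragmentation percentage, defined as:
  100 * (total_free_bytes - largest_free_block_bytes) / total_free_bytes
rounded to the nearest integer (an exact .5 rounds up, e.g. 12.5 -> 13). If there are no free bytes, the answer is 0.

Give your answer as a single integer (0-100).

Answer: 22

Derivation:
Op 1: a = malloc(2) -> a = 0; heap: [0-1 ALLOC][2-33 FREE]
Op 2: free(a) -> (freed a); heap: [0-33 FREE]
Op 3: b = malloc(9) -> b = 0; heap: [0-8 ALLOC][9-33 FREE]
Op 4: b = realloc(b, 2) -> b = 0; heap: [0-1 ALLOC][2-33 FREE]
Op 5: b = realloc(b, 1) -> b = 0; heap: [0-0 ALLOC][1-33 FREE]
Op 6: free(b) -> (freed b); heap: [0-33 FREE]
Op 7: c = malloc(5) -> c = 0; heap: [0-4 ALLOC][5-33 FREE]
Op 8: d = malloc(11) -> d = 5; heap: [0-4 ALLOC][5-15 ALLOC][16-33 FREE]
Op 9: free(c) -> (freed c); heap: [0-4 FREE][5-15 ALLOC][16-33 FREE]
Free blocks: [5 18] total_free=23 largest=18 -> 100*(23-18)/23 = 500/23 ≈ 21.739 -> rounds to 22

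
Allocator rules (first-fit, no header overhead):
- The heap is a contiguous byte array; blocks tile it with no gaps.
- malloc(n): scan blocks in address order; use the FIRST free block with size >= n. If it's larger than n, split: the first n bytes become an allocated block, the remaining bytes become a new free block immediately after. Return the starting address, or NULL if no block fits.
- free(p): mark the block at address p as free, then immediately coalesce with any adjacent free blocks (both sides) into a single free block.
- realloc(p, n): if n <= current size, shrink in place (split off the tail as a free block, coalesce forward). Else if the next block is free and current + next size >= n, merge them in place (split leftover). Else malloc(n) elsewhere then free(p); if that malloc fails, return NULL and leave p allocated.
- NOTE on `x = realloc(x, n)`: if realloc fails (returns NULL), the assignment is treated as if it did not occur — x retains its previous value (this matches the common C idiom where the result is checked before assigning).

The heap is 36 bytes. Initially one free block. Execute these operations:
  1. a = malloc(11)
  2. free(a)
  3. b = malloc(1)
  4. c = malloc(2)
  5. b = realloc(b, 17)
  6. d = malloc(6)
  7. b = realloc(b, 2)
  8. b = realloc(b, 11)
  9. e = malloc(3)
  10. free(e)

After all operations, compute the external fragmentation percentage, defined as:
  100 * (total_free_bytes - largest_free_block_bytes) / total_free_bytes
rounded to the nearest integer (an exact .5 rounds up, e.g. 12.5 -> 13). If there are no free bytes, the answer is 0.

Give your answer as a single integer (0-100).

Answer: 41

Derivation:
Op 1: a = malloc(11) -> a = 0; heap: [0-10 ALLOC][11-35 FREE]
Op 2: free(a) -> (freed a); heap: [0-35 FREE]
Op 3: b = malloc(1) -> b = 0; heap: [0-0 ALLOC][1-35 FREE]
Op 4: c = malloc(2) -> c = 1; heap: [0-0 ALLOC][1-2 ALLOC][3-35 FREE]
Op 5: b = realloc(b, 17) -> b = 3; heap: [0-0 FREE][1-2 ALLOC][3-19 ALLOC][20-35 FREE]
Op 6: d = malloc(6) -> d = 20; heap: [0-0 FREE][1-2 ALLOC][3-19 ALLOC][20-25 ALLOC][26-35 FREE]
Op 7: b = realloc(b, 2) -> b = 3; heap: [0-0 FREE][1-2 ALLOC][3-4 ALLOC][5-19 FREE][20-25 ALLOC][26-35 FREE]
Op 8: b = realloc(b, 11) -> b = 3; heap: [0-0 FREE][1-2 ALLOC][3-13 ALLOC][14-19 FREE][20-25 ALLOC][26-35 FREE]
Op 9: e = malloc(3) -> e = 14; heap: [0-0 FREE][1-2 ALLOC][3-13 ALLOC][14-16 ALLOC][17-19 FREE][20-25 ALLOC][26-35 FREE]
Op 10: free(e) -> (freed e); heap: [0-0 FREE][1-2 ALLOC][3-13 ALLOC][14-19 FREE][20-25 ALLOC][26-35 FREE]
Free blocks: [1 6 10] total_free=17 largest=10 -> 100*(17-10)/17 = 700/17 ≈ 41.176 -> rounds to 41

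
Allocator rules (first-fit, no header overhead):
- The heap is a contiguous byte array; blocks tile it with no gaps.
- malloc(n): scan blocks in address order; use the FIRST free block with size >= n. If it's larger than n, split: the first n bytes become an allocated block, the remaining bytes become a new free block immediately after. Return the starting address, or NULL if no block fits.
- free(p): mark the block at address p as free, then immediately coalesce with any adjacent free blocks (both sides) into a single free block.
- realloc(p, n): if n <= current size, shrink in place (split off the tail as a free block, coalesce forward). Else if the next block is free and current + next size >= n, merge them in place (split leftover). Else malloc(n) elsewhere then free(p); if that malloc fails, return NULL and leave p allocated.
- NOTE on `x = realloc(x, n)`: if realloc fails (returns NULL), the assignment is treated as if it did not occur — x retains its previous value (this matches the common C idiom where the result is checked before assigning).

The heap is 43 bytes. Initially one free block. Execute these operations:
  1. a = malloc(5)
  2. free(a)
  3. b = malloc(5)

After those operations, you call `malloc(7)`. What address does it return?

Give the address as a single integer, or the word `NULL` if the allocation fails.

Answer: 5

Derivation:
Op 1: a = malloc(5) -> a = 0; heap: [0-4 ALLOC][5-42 FREE]
Op 2: free(a) -> (freed a); heap: [0-42 FREE]
Op 3: b = malloc(5) -> b = 0; heap: [0-4 ALLOC][5-42 FREE]
malloc(7): first-fit scan over [0-4 ALLOC][5-42 FREE] -> 5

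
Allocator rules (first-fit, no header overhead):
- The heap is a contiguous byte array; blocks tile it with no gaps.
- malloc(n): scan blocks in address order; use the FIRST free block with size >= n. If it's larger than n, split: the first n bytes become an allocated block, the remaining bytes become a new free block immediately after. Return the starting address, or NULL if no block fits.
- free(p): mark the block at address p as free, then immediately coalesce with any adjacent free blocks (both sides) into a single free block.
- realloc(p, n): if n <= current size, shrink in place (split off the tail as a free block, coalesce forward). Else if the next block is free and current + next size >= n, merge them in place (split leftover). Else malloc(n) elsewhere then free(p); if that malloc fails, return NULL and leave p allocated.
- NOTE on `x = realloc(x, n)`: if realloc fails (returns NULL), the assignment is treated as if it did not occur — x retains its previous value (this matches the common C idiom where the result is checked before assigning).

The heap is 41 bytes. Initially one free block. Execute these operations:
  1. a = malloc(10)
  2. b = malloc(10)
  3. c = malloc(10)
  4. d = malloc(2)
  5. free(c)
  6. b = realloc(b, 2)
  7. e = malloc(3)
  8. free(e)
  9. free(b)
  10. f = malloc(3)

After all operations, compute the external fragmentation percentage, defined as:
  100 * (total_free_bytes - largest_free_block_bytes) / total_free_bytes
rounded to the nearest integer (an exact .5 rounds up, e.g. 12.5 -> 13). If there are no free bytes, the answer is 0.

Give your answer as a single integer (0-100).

Answer: 35

Derivation:
Op 1: a = malloc(10) -> a = 0; heap: [0-9 ALLOC][10-40 FREE]
Op 2: b = malloc(10) -> b = 10; heap: [0-9 ALLOC][10-19 ALLOC][20-40 FREE]
Op 3: c = malloc(10) -> c = 20; heap: [0-9 ALLOC][10-19 ALLOC][20-29 ALLOC][30-40 FREE]
Op 4: d = malloc(2) -> d = 30; heap: [0-9 ALLOC][10-19 ALLOC][20-29 ALLOC][30-31 ALLOC][32-40 FREE]
Op 5: free(c) -> (freed c); heap: [0-9 ALLOC][10-19 ALLOC][20-29 FREE][30-31 ALLOC][32-40 FREE]
Op 6: b = realloc(b, 2) -> b = 10; heap: [0-9 ALLOC][10-11 ALLOC][12-29 FREE][30-31 ALLOC][32-40 FREE]
Op 7: e = malloc(3) -> e = 12; heap: [0-9 ALLOC][10-11 ALLOC][12-14 ALLOC][15-29 FREE][30-31 ALLOC][32-40 FREE]
Op 8: free(e) -> (freed e); heap: [0-9 ALLOC][10-11 ALLOC][12-29 FREE][30-31 ALLOC][32-40 FREE]
Op 9: free(b) -> (freed b); heap: [0-9 ALLOC][10-29 FREE][30-31 ALLOC][32-40 FREE]
Op 10: f = malloc(3) -> f = 10; heap: [0-9 ALLOC][10-12 ALLOC][13-29 FREE][30-31 ALLOC][32-40 FREE]
Free blocks: [17 9] total_free=26 largest=17 -> 100*(26-17)/26 = 900/26 ≈ 34.615 -> rounds to 35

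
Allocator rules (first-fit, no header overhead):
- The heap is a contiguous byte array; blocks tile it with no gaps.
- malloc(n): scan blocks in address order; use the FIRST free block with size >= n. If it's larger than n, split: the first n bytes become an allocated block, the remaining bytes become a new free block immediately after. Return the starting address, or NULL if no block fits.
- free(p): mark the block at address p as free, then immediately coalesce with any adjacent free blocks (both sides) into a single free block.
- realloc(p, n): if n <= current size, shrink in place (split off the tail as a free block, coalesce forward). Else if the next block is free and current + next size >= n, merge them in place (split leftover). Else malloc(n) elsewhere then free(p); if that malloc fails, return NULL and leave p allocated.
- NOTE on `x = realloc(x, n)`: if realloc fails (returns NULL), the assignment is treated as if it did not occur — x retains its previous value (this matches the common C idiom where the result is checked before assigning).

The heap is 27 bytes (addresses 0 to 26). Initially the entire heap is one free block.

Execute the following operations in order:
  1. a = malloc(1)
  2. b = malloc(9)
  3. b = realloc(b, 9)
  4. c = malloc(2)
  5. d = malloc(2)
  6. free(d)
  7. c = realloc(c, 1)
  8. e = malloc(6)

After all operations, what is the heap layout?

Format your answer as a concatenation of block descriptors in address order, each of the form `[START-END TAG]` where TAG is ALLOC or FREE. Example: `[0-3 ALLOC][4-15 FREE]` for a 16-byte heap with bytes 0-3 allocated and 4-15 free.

Answer: [0-0 ALLOC][1-9 ALLOC][10-10 ALLOC][11-16 ALLOC][17-26 FREE]

Derivation:
Op 1: a = malloc(1) -> a = 0; heap: [0-0 ALLOC][1-26 FREE]
Op 2: b = malloc(9) -> b = 1; heap: [0-0 ALLOC][1-9 ALLOC][10-26 FREE]
Op 3: b = realloc(b, 9) -> b = 1; heap: [0-0 ALLOC][1-9 ALLOC][10-26 FREE]
Op 4: c = malloc(2) -> c = 10; heap: [0-0 ALLOC][1-9 ALLOC][10-11 ALLOC][12-26 FREE]
Op 5: d = malloc(2) -> d = 12; heap: [0-0 ALLOC][1-9 ALLOC][10-11 ALLOC][12-13 ALLOC][14-26 FREE]
Op 6: free(d) -> (freed d); heap: [0-0 ALLOC][1-9 ALLOC][10-11 ALLOC][12-26 FREE]
Op 7: c = realloc(c, 1) -> c = 10; heap: [0-0 ALLOC][1-9 ALLOC][10-10 ALLOC][11-26 FREE]
Op 8: e = malloc(6) -> e = 11; heap: [0-0 ALLOC][1-9 ALLOC][10-10 ALLOC][11-16 ALLOC][17-26 FREE]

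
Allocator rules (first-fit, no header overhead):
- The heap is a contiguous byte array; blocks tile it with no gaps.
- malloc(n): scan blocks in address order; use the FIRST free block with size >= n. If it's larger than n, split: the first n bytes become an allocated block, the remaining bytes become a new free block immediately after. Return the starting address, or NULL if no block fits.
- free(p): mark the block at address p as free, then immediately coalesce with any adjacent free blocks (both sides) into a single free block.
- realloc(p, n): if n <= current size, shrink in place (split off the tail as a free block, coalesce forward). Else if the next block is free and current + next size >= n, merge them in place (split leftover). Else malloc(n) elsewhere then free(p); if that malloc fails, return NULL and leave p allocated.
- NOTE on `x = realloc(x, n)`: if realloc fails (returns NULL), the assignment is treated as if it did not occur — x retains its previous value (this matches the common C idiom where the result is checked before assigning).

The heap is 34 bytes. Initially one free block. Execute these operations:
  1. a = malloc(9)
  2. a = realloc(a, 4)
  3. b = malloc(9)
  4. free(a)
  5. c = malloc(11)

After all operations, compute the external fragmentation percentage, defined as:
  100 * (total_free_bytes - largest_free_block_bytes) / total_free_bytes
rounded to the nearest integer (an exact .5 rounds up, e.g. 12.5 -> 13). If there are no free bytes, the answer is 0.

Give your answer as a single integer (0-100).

Op 1: a = malloc(9) -> a = 0; heap: [0-8 ALLOC][9-33 FREE]
Op 2: a = realloc(a, 4) -> a = 0; heap: [0-3 ALLOC][4-33 FREE]
Op 3: b = malloc(9) -> b = 4; heap: [0-3 ALLOC][4-12 ALLOC][13-33 FREE]
Op 4: free(a) -> (freed a); heap: [0-3 FREE][4-12 ALLOC][13-33 FREE]
Op 5: c = malloc(11) -> c = 13; heap: [0-3 FREE][4-12 ALLOC][13-23 ALLOC][24-33 FREE]
Free blocks: [4 10] total_free=14 largest=10 -> 100*(14-10)/14 = 400/14 ≈ 28.571 -> rounds to 29

Answer: 29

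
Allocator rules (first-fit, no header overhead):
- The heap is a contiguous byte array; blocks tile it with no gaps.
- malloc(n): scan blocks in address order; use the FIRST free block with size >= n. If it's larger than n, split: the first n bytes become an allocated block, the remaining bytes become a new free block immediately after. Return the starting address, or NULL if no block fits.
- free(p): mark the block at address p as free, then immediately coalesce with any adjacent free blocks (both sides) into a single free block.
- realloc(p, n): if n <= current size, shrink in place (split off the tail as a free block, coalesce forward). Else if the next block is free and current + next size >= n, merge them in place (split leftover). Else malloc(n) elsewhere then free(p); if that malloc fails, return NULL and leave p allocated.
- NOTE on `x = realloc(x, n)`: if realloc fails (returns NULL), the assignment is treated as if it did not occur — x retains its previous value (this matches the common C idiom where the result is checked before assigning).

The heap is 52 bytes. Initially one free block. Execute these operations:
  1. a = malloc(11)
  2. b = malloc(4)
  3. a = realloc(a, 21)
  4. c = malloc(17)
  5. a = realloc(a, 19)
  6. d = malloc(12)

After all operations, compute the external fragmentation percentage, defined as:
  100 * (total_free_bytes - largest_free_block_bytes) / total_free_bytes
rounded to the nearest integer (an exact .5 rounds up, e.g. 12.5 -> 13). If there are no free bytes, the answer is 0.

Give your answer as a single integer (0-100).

Op 1: a = malloc(11) -> a = 0; heap: [0-10 ALLOC][11-51 FREE]
Op 2: b = malloc(4) -> b = 11; heap: [0-10 ALLOC][11-14 ALLOC][15-51 FREE]
Op 3: a = realloc(a, 21) -> a = 15; heap: [0-10 FREE][11-14 ALLOC][15-35 ALLOC][36-51 FREE]
Op 4: c = malloc(17) -> c = NULL; heap: [0-10 FREE][11-14 ALLOC][15-35 ALLOC][36-51 FREE]
Op 5: a = realloc(a, 19) -> a = 15; heap: [0-10 FREE][11-14 ALLOC][15-33 ALLOC][34-51 FREE]
Op 6: d = malloc(12) -> d = 34; heap: [0-10 FREE][11-14 ALLOC][15-33 ALLOC][34-45 ALLOC][46-51 FREE]
Free blocks: [11 6] total_free=17 largest=11 -> 100*(17-11)/17 = 600/17 ≈ 35.294 -> rounds to 35

Answer: 35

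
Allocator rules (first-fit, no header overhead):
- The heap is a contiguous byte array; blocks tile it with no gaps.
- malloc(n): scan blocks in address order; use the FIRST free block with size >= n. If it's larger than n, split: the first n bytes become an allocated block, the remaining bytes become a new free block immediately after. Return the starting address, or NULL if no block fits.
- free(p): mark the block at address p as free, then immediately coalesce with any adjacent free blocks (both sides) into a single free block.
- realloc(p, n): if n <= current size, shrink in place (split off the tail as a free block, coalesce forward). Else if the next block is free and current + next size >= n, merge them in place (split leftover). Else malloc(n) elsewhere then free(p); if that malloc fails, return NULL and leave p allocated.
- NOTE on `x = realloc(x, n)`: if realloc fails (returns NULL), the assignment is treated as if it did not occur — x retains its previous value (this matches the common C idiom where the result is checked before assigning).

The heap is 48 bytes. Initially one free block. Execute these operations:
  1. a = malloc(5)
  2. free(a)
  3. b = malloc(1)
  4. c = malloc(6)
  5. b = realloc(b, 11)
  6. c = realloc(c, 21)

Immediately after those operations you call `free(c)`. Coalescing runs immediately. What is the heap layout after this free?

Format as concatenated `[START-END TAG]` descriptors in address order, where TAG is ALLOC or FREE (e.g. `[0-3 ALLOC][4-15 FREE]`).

Op 1: a = malloc(5) -> a = 0; heap: [0-4 ALLOC][5-47 FREE]
Op 2: free(a) -> (freed a); heap: [0-47 FREE]
Op 3: b = malloc(1) -> b = 0; heap: [0-0 ALLOC][1-47 FREE]
Op 4: c = malloc(6) -> c = 1; heap: [0-0 ALLOC][1-6 ALLOC][7-47 FREE]
Op 5: b = realloc(b, 11) -> b = 7; heap: [0-0 FREE][1-6 ALLOC][7-17 ALLOC][18-47 FREE]
Op 6: c = realloc(c, 21) -> c = 18; heap: [0-6 FREE][7-17 ALLOC][18-38 ALLOC][39-47 FREE]
free(c): c = 18 -> block [18-38 ALLOC]; mark free, coalesce with adjacent free neighbors -> [0-6 FREE][7-17 ALLOC][18-47 FREE]

Answer: [0-6 FREE][7-17 ALLOC][18-47 FREE]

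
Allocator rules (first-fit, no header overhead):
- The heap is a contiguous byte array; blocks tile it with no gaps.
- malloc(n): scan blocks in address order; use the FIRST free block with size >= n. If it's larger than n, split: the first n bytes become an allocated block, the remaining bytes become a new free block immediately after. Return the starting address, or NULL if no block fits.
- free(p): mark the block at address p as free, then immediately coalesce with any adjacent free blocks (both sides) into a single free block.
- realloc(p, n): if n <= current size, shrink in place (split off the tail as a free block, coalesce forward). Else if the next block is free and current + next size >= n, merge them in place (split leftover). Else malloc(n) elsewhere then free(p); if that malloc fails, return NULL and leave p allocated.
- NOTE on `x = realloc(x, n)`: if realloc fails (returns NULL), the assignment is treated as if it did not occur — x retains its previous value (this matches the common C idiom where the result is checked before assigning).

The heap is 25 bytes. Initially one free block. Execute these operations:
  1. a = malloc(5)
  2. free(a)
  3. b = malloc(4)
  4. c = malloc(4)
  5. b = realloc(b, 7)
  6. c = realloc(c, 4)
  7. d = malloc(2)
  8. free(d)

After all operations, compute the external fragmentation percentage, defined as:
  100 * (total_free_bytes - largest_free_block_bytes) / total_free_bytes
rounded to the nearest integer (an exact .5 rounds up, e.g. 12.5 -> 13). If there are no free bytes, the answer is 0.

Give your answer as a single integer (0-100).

Op 1: a = malloc(5) -> a = 0; heap: [0-4 ALLOC][5-24 FREE]
Op 2: free(a) -> (freed a); heap: [0-24 FREE]
Op 3: b = malloc(4) -> b = 0; heap: [0-3 ALLOC][4-24 FREE]
Op 4: c = malloc(4) -> c = 4; heap: [0-3 ALLOC][4-7 ALLOC][8-24 FREE]
Op 5: b = realloc(b, 7) -> b = 8; heap: [0-3 FREE][4-7 ALLOC][8-14 ALLOC][15-24 FREE]
Op 6: c = realloc(c, 4) -> c = 4; heap: [0-3 FREE][4-7 ALLOC][8-14 ALLOC][15-24 FREE]
Op 7: d = malloc(2) -> d = 0; heap: [0-1 ALLOC][2-3 FREE][4-7 ALLOC][8-14 ALLOC][15-24 FREE]
Op 8: free(d) -> (freed d); heap: [0-3 FREE][4-7 ALLOC][8-14 ALLOC][15-24 FREE]
Free blocks: [4 10] total_free=14 largest=10 -> 100*(14-10)/14 = 400/14 ≈ 28.571 -> rounds to 29

Answer: 29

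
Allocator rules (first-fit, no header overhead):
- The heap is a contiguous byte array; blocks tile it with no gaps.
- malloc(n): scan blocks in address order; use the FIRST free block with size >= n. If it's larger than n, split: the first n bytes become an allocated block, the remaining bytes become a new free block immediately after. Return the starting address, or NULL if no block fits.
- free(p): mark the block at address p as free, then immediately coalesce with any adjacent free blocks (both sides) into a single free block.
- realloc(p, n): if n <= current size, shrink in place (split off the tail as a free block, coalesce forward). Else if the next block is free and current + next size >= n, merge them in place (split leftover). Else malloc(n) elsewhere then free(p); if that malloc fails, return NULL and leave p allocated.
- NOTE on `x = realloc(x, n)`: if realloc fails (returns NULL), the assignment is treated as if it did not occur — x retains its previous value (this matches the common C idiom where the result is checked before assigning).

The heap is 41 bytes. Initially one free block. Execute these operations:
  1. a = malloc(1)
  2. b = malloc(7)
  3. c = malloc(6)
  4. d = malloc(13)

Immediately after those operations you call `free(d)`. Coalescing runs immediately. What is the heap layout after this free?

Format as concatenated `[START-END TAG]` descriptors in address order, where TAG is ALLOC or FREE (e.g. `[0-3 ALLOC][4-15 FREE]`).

Answer: [0-0 ALLOC][1-7 ALLOC][8-13 ALLOC][14-40 FREE]

Derivation:
Op 1: a = malloc(1) -> a = 0; heap: [0-0 ALLOC][1-40 FREE]
Op 2: b = malloc(7) -> b = 1; heap: [0-0 ALLOC][1-7 ALLOC][8-40 FREE]
Op 3: c = malloc(6) -> c = 8; heap: [0-0 ALLOC][1-7 ALLOC][8-13 ALLOC][14-40 FREE]
Op 4: d = malloc(13) -> d = 14; heap: [0-0 ALLOC][1-7 ALLOC][8-13 ALLOC][14-26 ALLOC][27-40 FREE]
free(d): d = 14 -> block [14-26 ALLOC]; mark free, coalesce with adjacent free neighbors -> [0-0 ALLOC][1-7 ALLOC][8-13 ALLOC][14-40 FREE]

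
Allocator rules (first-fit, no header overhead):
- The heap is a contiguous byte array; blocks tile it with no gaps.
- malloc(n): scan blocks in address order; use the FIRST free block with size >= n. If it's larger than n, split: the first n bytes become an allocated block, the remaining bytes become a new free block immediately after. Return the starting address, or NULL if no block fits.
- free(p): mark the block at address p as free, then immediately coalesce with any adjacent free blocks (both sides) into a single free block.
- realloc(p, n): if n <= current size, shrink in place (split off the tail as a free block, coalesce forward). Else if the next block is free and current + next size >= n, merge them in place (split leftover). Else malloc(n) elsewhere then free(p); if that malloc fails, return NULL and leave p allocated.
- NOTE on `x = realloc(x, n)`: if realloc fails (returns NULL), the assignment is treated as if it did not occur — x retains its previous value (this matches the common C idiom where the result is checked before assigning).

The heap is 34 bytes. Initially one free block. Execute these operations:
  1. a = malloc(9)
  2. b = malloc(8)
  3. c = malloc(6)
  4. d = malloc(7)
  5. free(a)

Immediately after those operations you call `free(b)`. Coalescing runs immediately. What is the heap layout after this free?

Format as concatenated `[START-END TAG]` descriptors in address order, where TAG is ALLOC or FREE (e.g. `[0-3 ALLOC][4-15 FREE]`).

Op 1: a = malloc(9) -> a = 0; heap: [0-8 ALLOC][9-33 FREE]
Op 2: b = malloc(8) -> b = 9; heap: [0-8 ALLOC][9-16 ALLOC][17-33 FREE]
Op 3: c = malloc(6) -> c = 17; heap: [0-8 ALLOC][9-16 ALLOC][17-22 ALLOC][23-33 FREE]
Op 4: d = malloc(7) -> d = 23; heap: [0-8 ALLOC][9-16 ALLOC][17-22 ALLOC][23-29 ALLOC][30-33 FREE]
Op 5: free(a) -> (freed a); heap: [0-8 FREE][9-16 ALLOC][17-22 ALLOC][23-29 ALLOC][30-33 FREE]
free(b): b = 9 -> block [9-16 ALLOC]; mark free, coalesce with adjacent free neighbors -> [0-16 FREE][17-22 ALLOC][23-29 ALLOC][30-33 FREE]

Answer: [0-16 FREE][17-22 ALLOC][23-29 ALLOC][30-33 FREE]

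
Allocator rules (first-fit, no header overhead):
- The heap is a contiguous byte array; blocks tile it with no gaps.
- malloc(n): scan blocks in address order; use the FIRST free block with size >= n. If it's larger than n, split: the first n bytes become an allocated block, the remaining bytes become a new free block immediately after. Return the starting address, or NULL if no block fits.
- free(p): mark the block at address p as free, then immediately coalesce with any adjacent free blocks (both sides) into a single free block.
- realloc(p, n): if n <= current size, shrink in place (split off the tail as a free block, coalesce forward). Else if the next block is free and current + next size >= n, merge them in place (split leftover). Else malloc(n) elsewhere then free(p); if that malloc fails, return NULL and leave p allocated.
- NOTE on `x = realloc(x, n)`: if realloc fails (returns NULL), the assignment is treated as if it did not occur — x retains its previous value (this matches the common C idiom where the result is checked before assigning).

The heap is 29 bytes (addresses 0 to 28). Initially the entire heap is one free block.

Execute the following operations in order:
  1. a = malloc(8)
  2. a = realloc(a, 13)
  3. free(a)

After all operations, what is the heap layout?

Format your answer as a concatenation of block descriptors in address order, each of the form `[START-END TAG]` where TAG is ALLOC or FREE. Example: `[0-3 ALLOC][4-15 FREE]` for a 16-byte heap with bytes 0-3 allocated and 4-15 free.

Op 1: a = malloc(8) -> a = 0; heap: [0-7 ALLOC][8-28 FREE]
Op 2: a = realloc(a, 13) -> a = 0; heap: [0-12 ALLOC][13-28 FREE]
Op 3: free(a) -> (freed a); heap: [0-28 FREE]

Answer: [0-28 FREE]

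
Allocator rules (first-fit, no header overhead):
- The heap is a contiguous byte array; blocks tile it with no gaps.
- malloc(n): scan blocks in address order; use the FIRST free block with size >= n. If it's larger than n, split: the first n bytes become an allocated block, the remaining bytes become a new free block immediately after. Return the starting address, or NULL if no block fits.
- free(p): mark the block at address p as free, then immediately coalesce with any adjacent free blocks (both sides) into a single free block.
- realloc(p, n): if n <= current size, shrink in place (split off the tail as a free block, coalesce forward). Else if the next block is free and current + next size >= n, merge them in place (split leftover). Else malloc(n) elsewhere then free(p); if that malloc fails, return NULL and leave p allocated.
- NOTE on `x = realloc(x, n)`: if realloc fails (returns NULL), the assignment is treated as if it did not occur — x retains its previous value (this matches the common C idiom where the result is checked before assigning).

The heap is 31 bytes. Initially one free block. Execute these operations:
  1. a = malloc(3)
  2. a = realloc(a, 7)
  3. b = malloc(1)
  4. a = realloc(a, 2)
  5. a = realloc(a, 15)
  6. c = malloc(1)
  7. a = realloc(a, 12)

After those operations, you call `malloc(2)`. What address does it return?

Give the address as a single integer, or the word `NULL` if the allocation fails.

Op 1: a = malloc(3) -> a = 0; heap: [0-2 ALLOC][3-30 FREE]
Op 2: a = realloc(a, 7) -> a = 0; heap: [0-6 ALLOC][7-30 FREE]
Op 3: b = malloc(1) -> b = 7; heap: [0-6 ALLOC][7-7 ALLOC][8-30 FREE]
Op 4: a = realloc(a, 2) -> a = 0; heap: [0-1 ALLOC][2-6 FREE][7-7 ALLOC][8-30 FREE]
Op 5: a = realloc(a, 15) -> a = 8; heap: [0-6 FREE][7-7 ALLOC][8-22 ALLOC][23-30 FREE]
Op 6: c = malloc(1) -> c = 0; heap: [0-0 ALLOC][1-6 FREE][7-7 ALLOC][8-22 ALLOC][23-30 FREE]
Op 7: a = realloc(a, 12) -> a = 8; heap: [0-0 ALLOC][1-6 FREE][7-7 ALLOC][8-19 ALLOC][20-30 FREE]
malloc(2): first-fit scan over [0-0 ALLOC][1-6 FREE][7-7 ALLOC][8-19 ALLOC][20-30 FREE] -> 1

Answer: 1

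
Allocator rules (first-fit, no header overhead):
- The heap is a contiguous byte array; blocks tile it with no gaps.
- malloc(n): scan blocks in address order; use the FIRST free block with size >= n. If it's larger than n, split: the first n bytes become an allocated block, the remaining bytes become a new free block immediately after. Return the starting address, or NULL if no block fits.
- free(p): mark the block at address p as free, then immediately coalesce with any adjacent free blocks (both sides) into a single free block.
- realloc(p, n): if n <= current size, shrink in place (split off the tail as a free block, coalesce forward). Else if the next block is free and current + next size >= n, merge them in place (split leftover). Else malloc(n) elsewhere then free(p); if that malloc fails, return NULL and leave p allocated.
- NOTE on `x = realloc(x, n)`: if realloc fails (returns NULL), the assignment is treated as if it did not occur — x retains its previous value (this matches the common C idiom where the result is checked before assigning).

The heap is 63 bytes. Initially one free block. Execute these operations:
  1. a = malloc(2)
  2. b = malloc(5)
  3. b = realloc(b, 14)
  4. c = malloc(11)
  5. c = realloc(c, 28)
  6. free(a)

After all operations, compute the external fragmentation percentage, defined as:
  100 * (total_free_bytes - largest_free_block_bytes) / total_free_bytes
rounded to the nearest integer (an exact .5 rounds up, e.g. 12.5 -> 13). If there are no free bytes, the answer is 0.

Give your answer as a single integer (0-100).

Answer: 10

Derivation:
Op 1: a = malloc(2) -> a = 0; heap: [0-1 ALLOC][2-62 FREE]
Op 2: b = malloc(5) -> b = 2; heap: [0-1 ALLOC][2-6 ALLOC][7-62 FREE]
Op 3: b = realloc(b, 14) -> b = 2; heap: [0-1 ALLOC][2-15 ALLOC][16-62 FREE]
Op 4: c = malloc(11) -> c = 16; heap: [0-1 ALLOC][2-15 ALLOC][16-26 ALLOC][27-62 FREE]
Op 5: c = realloc(c, 28) -> c = 16; heap: [0-1 ALLOC][2-15 ALLOC][16-43 ALLOC][44-62 FREE]
Op 6: free(a) -> (freed a); heap: [0-1 FREE][2-15 ALLOC][16-43 ALLOC][44-62 FREE]
Free blocks: [2 19] total_free=21 largest=19 -> 100*(21-19)/21 = 200/21 ≈ 9.524 -> rounds to 10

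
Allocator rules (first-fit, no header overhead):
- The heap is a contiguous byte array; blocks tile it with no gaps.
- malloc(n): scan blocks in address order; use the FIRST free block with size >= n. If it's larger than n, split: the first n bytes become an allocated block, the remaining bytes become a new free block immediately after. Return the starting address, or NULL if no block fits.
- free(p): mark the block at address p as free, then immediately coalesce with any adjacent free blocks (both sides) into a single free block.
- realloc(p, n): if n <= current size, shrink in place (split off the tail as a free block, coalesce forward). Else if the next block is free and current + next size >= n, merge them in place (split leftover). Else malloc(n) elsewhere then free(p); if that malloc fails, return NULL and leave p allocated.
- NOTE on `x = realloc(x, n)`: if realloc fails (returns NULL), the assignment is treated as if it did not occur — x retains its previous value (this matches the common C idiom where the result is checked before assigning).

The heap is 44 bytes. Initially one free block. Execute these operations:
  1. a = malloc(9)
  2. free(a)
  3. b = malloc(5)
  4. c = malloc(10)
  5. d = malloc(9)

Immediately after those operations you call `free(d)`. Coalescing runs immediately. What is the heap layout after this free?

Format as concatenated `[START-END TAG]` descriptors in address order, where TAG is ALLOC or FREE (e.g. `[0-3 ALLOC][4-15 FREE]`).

Op 1: a = malloc(9) -> a = 0; heap: [0-8 ALLOC][9-43 FREE]
Op 2: free(a) -> (freed a); heap: [0-43 FREE]
Op 3: b = malloc(5) -> b = 0; heap: [0-4 ALLOC][5-43 FREE]
Op 4: c = malloc(10) -> c = 5; heap: [0-4 ALLOC][5-14 ALLOC][15-43 FREE]
Op 5: d = malloc(9) -> d = 15; heap: [0-4 ALLOC][5-14 ALLOC][15-23 ALLOC][24-43 FREE]
free(d): d = 15 -> block [15-23 ALLOC]; mark free, coalesce with adjacent free neighbors -> [0-4 ALLOC][5-14 ALLOC][15-43 FREE]

Answer: [0-4 ALLOC][5-14 ALLOC][15-43 FREE]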